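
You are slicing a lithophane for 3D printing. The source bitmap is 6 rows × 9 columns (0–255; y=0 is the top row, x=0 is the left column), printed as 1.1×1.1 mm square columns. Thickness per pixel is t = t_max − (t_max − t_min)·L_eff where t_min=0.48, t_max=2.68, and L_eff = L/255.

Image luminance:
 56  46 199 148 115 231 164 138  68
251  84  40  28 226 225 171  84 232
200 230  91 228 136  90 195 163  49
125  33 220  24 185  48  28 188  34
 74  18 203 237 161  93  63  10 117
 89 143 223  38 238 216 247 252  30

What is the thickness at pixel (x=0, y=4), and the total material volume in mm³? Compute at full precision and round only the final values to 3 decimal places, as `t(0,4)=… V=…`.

t(0,4)=2.042 V=99.688

span = t_max - t_min = 2.68 - 0.48 = 2.200
L(0,4) = 74, L_eff = 74/255 = 0.290196
t(0,4) = 2.68 - 2.200·0.290196 = 2.042
Σt over all 6·9 pixels = 6179/75 ≈ 82.3866667
V = pitch²·Σt = 1.1²·6179/75 = 99.688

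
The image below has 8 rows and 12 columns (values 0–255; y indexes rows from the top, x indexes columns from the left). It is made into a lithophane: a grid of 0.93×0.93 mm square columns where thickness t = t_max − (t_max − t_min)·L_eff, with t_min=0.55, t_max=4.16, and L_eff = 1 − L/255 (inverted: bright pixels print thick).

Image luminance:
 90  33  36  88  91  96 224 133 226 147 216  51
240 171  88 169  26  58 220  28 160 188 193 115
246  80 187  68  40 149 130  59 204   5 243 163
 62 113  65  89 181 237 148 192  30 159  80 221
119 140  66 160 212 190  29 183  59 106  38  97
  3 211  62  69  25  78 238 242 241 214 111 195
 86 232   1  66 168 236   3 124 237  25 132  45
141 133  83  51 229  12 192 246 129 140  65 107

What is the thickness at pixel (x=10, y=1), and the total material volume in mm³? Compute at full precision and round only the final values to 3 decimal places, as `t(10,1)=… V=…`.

t(10,1)=3.282 V=195.157

span = t_max - t_min = 4.16 - 0.55 = 3.610
L(10,1) = 193, L_eff = 1 - 193/255 = 0.243137 (inverted)
t(10,1) = 4.16 - 3.610·0.243137 = 3.282
Σt over all 8·12 pixels = 5753849/25500 ≈ 225.6411373
V = pitch²·Σt = 0.93²·5753849/25500 = 195.157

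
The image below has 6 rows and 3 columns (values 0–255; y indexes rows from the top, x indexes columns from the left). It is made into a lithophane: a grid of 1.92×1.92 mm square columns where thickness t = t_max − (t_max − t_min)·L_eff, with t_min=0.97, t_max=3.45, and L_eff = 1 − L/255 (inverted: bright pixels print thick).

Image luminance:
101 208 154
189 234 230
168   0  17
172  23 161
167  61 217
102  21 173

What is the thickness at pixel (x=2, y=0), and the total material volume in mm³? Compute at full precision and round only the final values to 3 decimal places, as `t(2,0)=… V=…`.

span = t_max - t_min = 3.45 - 0.97 = 2.480
L(2,0) = 154, L_eff = 1 - 154/255 = 0.396078 (inverted)
t(2,0) = 3.45 - 2.480·0.396078 = 2.468
Σt over all 6·3 pixels = 519967/12750 ≈ 40.7817255
V = pitch²·Σt = 1.92²·519967/12750 = 150.338

t(2,0)=2.468 V=150.338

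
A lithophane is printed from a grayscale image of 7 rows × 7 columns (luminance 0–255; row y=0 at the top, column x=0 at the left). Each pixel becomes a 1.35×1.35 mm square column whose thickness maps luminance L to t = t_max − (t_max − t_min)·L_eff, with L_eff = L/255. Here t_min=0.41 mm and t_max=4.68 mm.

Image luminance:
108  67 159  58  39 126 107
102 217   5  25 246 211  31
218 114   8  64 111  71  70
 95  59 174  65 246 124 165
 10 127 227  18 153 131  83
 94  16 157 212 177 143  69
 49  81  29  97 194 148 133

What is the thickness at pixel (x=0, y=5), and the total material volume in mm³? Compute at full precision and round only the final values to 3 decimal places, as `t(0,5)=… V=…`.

span = t_max - t_min = 4.68 - 0.41 = 4.270
L(0,5) = 94, L_eff = 94/255 = 0.368627
t(0,5) = 4.68 - 4.270·0.368627 = 3.106
Σt over all 7·7 pixels = 1175923/8500 ≈ 138.3438824
V = pitch²·Σt = 1.35²·1175923/8500 = 252.132

t(0,5)=3.106 V=252.132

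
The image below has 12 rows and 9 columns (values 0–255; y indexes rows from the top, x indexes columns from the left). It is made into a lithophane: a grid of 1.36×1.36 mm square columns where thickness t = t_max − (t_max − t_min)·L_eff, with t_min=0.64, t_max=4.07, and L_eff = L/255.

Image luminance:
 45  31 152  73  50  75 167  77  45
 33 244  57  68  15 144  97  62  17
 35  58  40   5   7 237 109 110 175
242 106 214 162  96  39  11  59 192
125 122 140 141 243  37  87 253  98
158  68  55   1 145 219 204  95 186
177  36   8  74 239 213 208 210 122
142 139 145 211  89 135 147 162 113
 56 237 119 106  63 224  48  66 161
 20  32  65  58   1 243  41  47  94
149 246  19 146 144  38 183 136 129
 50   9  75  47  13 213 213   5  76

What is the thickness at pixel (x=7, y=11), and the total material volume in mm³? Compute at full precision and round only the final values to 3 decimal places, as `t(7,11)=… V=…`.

span = t_max - t_min = 4.07 - 0.64 = 3.430
L(7,11) = 5, L_eff = 5/255 = 0.019608
t(7,11) = 4.07 - 3.430·0.019608 = 4.003
Σt over all 12·9 pixels = 594838/2125 ≈ 279.9237647
V = pitch²·Σt = 1.36²·594838/2125 = 517.747

t(7,11)=4.003 V=517.747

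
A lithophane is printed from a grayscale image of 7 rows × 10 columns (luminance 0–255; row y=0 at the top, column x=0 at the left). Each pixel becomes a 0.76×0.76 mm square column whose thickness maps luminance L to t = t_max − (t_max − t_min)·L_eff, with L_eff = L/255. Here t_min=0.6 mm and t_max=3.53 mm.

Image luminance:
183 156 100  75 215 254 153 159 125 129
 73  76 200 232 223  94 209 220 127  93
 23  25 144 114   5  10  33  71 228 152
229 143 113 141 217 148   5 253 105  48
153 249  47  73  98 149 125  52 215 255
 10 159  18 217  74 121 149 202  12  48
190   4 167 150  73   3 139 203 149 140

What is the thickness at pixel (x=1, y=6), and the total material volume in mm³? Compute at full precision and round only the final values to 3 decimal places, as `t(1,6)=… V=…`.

span = t_max - t_min = 3.53 - 0.6 = 2.930
L(1,6) = 4, L_eff = 4/255 = 0.015686
t(1,6) = 3.53 - 2.930·0.015686 = 3.484
Σt over all 7·10 pixels = 3679579/25500 ≈ 144.2972157
V = pitch²·Σt = 0.76²·3679579/25500 = 83.346

t(1,6)=3.484 V=83.346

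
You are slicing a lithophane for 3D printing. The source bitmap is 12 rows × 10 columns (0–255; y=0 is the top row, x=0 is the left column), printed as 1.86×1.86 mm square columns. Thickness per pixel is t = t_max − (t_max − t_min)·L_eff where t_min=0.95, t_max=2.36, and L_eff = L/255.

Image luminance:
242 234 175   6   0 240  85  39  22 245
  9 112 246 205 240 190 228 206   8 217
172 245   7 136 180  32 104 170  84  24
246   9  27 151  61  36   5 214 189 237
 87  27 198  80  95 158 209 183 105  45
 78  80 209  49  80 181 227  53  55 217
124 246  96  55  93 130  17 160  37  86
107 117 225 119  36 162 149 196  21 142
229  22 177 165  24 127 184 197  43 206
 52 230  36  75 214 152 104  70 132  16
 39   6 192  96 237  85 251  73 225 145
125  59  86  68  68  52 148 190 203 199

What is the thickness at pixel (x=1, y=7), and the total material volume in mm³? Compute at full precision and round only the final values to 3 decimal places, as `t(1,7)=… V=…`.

t(1,7)=1.713 V=692.548

span = t_max - t_min = 2.36 - 0.95 = 1.410
L(1,7) = 117, L_eff = 117/255 = 0.458824
t(1,7) = 2.36 - 1.410·0.458824 = 1.713
Σt over all 12·10 pixels = 850771/4250 ≈ 200.1814118
V = pitch²·Σt = 1.86²·850771/4250 = 692.548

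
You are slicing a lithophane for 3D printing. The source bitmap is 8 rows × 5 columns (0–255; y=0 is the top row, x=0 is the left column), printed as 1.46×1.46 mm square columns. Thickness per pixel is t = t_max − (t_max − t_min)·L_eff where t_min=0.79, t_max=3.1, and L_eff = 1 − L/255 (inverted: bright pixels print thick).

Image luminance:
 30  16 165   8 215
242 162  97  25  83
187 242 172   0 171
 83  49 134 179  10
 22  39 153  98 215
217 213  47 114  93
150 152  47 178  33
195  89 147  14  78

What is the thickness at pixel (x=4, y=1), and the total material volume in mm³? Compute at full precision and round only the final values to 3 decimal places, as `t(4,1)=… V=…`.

t(4,1)=1.542 V=155.488

span = t_max - t_min = 3.1 - 0.79 = 2.310
L(4,1) = 83, L_eff = 1 - 83/255 = 0.674510 (inverted)
t(4,1) = 3.1 - 2.310·0.674510 = 1.542
Σt over all 8·5 pixels = 155007/2125 ≈ 72.9444706
V = pitch²·Σt = 1.46²·155007/2125 = 155.488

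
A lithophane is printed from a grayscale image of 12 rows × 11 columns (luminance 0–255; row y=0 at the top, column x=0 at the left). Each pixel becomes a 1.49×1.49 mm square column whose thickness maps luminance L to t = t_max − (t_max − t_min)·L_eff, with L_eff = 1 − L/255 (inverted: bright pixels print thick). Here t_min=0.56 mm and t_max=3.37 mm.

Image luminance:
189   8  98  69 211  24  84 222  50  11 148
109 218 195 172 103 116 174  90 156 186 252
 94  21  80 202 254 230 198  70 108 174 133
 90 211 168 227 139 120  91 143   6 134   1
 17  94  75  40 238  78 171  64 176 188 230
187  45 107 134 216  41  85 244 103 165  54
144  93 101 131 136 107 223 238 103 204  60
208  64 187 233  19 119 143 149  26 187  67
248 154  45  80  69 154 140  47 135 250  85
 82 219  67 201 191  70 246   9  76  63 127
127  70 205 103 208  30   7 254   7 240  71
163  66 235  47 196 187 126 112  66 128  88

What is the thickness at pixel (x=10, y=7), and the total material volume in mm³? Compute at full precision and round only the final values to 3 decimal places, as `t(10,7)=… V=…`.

span = t_max - t_min = 3.37 - 0.56 = 2.810
L(10,7) = 67, L_eff = 1 - 67/255 = 0.737255 (inverted)
t(10,7) = 3.37 - 2.810·0.737255 = 1.298
Σt over all 12·11 pixels = 6652687/25500 ≈ 260.8896863
V = pitch²·Σt = 1.49²·6652687/25500 = 579.201

t(10,7)=1.298 V=579.201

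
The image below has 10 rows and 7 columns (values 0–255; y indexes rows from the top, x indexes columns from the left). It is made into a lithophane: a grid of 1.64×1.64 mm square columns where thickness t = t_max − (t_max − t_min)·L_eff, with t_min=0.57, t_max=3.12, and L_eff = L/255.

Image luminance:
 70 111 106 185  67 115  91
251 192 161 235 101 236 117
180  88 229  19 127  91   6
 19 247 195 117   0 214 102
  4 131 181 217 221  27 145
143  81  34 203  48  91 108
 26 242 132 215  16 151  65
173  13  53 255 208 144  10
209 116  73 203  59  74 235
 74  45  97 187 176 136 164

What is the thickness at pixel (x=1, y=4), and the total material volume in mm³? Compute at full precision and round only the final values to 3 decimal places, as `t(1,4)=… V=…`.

span = t_max - t_min = 3.12 - 0.57 = 2.550
L(1,4) = 131, L_eff = 131/255 = 0.513725
t(1,4) = 3.12 - 2.550·0.513725 = 1.810
Σt over all 10·7 pixels = 129.83
V = pitch²·Σt = 1.64²·129.83 = 349.191

t(1,4)=1.810 V=349.191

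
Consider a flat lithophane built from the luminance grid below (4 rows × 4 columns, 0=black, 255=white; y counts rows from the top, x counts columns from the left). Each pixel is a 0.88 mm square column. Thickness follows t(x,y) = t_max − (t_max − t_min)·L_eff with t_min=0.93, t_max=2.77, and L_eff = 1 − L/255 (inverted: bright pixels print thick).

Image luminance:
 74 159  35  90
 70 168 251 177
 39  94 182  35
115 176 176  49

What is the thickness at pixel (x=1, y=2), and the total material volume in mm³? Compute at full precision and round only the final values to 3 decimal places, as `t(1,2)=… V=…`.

span = t_max - t_min = 2.77 - 0.93 = 1.840
L(1,2) = 94, L_eff = 1 - 94/255 = 0.631373 (inverted)
t(1,2) = 2.77 - 1.840·0.631373 = 1.608
Σt over all 4·4 pixels = 2424/85 ≈ 28.5176471
V = pitch²·Σt = 0.88²·2424/85 = 22.084

t(1,2)=1.608 V=22.084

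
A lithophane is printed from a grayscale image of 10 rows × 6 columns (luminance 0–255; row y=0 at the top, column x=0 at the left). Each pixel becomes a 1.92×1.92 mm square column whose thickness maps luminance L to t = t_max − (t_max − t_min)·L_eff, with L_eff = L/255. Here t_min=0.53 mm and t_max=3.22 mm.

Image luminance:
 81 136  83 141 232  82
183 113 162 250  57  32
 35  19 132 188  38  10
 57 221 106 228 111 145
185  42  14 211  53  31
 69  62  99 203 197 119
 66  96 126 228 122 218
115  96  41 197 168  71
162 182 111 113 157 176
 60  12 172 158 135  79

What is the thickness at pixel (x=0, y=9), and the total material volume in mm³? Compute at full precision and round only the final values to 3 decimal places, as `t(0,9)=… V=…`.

t(0,9)=2.587 V=432.686

span = t_max - t_min = 3.22 - 0.53 = 2.690
L(0,9) = 60, L_eff = 60/255 = 0.235294
t(0,9) = 3.22 - 2.690·0.235294 = 2.587
Σt over all 10·6 pixels = 249419/2125 ≈ 117.3736471
V = pitch²·Σt = 1.92²·249419/2125 = 432.686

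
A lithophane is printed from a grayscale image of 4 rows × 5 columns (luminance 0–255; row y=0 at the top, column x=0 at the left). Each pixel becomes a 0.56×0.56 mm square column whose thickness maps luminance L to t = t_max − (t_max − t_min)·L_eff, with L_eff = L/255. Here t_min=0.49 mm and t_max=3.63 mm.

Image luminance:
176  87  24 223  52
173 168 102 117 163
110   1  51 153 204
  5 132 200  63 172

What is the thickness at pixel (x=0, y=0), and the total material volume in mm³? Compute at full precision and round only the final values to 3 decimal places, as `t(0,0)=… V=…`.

t(0,0)=1.463 V=13.592

span = t_max - t_min = 3.63 - 0.49 = 3.140
L(0,0) = 176, L_eff = 176/255 = 0.690196
t(0,0) = 3.63 - 3.140·0.690196 = 1.463
Σt over all 4·5 pixels = 92103/2125 ≈ 43.3425882
V = pitch²·Σt = 0.56²·92103/2125 = 13.592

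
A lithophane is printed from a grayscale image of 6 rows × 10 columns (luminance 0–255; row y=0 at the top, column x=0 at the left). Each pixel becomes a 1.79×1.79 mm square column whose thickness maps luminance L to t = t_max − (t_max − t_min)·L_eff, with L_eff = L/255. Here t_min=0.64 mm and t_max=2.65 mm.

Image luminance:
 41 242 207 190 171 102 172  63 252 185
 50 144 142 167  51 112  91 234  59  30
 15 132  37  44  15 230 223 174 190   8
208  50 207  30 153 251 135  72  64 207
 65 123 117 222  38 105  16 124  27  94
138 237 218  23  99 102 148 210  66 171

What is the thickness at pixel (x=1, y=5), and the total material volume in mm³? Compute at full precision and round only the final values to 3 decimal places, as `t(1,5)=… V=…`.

t(1,5)=0.782 V=320.210

span = t_max - t_min = 2.65 - 0.64 = 2.010
L(1,5) = 237, L_eff = 237/255 = 0.929412
t(1,5) = 2.65 - 2.010·0.929412 = 0.782
Σt over all 6·10 pixels = 849469/8500 ≈ 99.9375294
V = pitch²·Σt = 1.79²·849469/8500 = 320.210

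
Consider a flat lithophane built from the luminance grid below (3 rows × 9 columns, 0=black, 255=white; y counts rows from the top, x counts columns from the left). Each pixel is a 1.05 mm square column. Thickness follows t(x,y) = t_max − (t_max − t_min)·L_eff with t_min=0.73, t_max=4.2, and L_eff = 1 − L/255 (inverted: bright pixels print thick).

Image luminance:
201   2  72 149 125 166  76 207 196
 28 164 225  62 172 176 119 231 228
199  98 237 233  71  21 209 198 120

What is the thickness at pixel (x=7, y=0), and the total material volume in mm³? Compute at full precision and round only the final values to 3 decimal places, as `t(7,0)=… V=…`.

span = t_max - t_min = 4.2 - 0.73 = 3.470
L(7,0) = 207, L_eff = 1 - 207/255 = 0.188235 (inverted)
t(7,0) = 4.2 - 3.470·0.188235 = 3.547
Σt over all 3·9 pixels = 18854/255 ≈ 73.9372549
V = pitch²·Σt = 1.05²·18854/255 = 81.516

t(7,0)=3.547 V=81.516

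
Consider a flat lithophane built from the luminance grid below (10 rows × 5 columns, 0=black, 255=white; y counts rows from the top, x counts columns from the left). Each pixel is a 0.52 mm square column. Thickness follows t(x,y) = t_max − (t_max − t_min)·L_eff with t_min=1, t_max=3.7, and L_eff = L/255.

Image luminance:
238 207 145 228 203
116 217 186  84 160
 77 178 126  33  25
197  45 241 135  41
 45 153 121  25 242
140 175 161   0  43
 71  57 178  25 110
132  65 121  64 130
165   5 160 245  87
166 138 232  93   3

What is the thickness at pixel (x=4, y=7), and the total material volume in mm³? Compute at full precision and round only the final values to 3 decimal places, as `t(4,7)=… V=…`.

t(4,7)=2.324 V=32.176

span = t_max - t_min = 3.7 - 1 = 2.700
L(4,7) = 130, L_eff = 130/255 = 0.509804
t(4,7) = 3.7 - 2.700·0.509804 = 2.324
Σt over all 10·5 pixels = 50572/425 ≈ 118.9929412
V = pitch²·Σt = 0.52²·50572/425 = 32.176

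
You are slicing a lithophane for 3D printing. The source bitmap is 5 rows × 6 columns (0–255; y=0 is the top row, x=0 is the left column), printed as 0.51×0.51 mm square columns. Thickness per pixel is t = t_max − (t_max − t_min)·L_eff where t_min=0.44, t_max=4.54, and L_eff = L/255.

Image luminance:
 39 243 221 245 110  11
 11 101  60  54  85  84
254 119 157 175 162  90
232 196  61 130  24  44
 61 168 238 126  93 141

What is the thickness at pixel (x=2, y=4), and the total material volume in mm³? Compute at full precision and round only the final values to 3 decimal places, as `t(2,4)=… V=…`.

t(2,4)=0.713 V=19.806

span = t_max - t_min = 4.54 - 0.44 = 4.100
L(2,4) = 238, L_eff = 238/255 = 0.933333
t(2,4) = 4.54 - 4.100·0.933333 = 0.713
Σt over all 5·6 pixels = 2589/34 ≈ 76.1470588
V = pitch²·Σt = 0.51²·2589/34 = 19.806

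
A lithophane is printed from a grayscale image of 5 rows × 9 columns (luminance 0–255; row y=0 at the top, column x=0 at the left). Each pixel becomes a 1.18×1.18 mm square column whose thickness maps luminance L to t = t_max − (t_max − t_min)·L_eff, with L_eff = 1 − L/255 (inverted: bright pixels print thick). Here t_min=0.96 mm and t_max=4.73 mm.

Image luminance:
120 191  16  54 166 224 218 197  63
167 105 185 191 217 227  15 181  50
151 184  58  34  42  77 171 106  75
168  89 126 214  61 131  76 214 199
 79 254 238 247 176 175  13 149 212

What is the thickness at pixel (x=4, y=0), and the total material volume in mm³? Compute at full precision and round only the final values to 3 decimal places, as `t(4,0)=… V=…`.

span = t_max - t_min = 4.73 - 0.96 = 3.770
L(4,0) = 166, L_eff = 1 - 166/255 = 0.349020 (inverted)
t(4,0) = 4.73 - 3.770·0.349020 = 3.414
Σt over all 5·9 pixels = 579827/4250 ≈ 136.4298824
V = pitch²·Σt = 1.18²·579827/4250 = 189.965

t(4,0)=3.414 V=189.965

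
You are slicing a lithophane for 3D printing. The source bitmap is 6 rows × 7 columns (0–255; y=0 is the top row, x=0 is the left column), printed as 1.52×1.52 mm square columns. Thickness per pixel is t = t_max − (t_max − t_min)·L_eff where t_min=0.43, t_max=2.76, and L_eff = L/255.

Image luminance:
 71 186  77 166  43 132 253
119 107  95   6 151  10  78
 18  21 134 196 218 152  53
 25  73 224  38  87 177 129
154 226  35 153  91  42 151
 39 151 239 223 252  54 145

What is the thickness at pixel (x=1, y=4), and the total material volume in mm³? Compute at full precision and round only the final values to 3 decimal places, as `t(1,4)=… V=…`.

t(1,4)=0.695 V=162.395

span = t_max - t_min = 2.76 - 0.43 = 2.330
L(1,4) = 226, L_eff = 226/255 = 0.886275
t(1,4) = 2.76 - 2.330·0.886275 = 0.695
Σt over all 6·7 pixels = 896179/12750 ≈ 70.2885490
V = pitch²·Σt = 1.52²·896179/12750 = 162.395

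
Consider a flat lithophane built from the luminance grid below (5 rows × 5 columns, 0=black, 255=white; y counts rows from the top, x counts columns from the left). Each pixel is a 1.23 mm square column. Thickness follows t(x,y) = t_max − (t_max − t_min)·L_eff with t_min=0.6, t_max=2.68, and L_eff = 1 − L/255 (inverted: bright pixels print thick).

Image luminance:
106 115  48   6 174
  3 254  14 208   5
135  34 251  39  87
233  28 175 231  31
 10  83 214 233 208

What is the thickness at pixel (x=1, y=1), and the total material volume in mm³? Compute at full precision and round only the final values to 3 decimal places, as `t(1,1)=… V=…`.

span = t_max - t_min = 2.68 - 0.6 = 2.080
L(1,1) = 254, L_eff = 1 - 254/255 = 0.003922 (inverted)
t(1,1) = 2.68 - 2.080·0.003922 = 2.672
Σt over all 5·5 pixels = 3303/85 ≈ 38.8588235
V = pitch²·Σt = 1.23²·3303/85 = 58.790

t(1,1)=2.672 V=58.790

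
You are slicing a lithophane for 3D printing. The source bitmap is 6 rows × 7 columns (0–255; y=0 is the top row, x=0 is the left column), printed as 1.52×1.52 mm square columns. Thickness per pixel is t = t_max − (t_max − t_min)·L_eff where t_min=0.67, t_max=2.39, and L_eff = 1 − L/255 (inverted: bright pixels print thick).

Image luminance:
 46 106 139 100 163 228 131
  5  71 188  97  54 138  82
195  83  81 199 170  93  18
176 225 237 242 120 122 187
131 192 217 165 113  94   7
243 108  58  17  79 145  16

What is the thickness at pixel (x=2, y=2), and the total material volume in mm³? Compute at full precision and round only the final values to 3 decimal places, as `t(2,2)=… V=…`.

t(2,2)=1.216 V=147.313

span = t_max - t_min = 2.39 - 0.67 = 1.720
L(2,2) = 81, L_eff = 1 - 81/255 = 0.682353 (inverted)
t(2,2) = 2.39 - 1.720·0.682353 = 1.216
Σt over all 6·7 pixels = 812951/12750 ≈ 63.7608627
V = pitch²·Σt = 1.52²·812951/12750 = 147.313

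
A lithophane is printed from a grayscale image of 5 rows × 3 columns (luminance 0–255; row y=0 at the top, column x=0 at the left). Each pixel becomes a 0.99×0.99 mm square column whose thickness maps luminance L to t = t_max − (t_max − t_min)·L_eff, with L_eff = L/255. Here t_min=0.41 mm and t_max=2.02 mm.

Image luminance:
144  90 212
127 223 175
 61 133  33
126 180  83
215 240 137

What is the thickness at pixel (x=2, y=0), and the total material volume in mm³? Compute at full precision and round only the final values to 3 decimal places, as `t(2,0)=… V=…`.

t(2,0)=0.681 V=16.213

span = t_max - t_min = 2.02 - 0.41 = 1.610
L(2,0) = 212, L_eff = 212/255 = 0.831373
t(2,0) = 2.02 - 1.610·0.831373 = 0.681
Σt over all 5·3 pixels = 421831/25500 ≈ 16.5423922
V = pitch²·Σt = 0.99²·421831/25500 = 16.213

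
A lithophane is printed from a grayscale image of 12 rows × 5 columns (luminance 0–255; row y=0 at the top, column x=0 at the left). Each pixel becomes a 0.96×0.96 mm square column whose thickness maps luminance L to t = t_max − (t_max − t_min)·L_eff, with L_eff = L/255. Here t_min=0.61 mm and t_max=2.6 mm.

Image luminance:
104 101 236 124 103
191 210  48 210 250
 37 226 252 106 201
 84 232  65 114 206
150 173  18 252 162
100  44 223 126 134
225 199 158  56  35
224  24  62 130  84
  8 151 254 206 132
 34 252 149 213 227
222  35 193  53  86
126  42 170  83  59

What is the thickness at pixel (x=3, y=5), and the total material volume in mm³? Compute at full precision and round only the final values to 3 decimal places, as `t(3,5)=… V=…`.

t(3,5)=1.617 V=83.543

span = t_max - t_min = 2.6 - 0.61 = 1.990
L(3,5) = 126, L_eff = 126/255 = 0.494118
t(3,5) = 2.6 - 1.990·0.494118 = 1.617
Σt over all 12·5 pixels = 1155787/12750 ≈ 90.6499608
V = pitch²·Σt = 0.96²·1155787/12750 = 83.543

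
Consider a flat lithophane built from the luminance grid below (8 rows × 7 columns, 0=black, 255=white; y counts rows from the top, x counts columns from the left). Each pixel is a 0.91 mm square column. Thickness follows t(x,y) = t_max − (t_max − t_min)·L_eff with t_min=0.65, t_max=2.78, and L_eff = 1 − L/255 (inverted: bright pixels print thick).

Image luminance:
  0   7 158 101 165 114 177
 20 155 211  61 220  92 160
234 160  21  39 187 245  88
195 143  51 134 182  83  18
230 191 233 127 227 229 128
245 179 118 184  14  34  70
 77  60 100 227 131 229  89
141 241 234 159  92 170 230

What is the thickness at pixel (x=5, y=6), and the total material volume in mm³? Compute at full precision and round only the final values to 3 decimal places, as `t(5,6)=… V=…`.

span = t_max - t_min = 2.78 - 0.65 = 2.130
L(5,6) = 229, L_eff = 1 - 229/255 = 0.101961 (inverted)
t(5,6) = 2.78 - 2.130·0.101961 = 2.563
Σt over all 8·7 pixels = 86391/850 ≈ 101.6364706
V = pitch²·Σt = 0.91²·86391/850 = 84.165

t(5,6)=2.563 V=84.165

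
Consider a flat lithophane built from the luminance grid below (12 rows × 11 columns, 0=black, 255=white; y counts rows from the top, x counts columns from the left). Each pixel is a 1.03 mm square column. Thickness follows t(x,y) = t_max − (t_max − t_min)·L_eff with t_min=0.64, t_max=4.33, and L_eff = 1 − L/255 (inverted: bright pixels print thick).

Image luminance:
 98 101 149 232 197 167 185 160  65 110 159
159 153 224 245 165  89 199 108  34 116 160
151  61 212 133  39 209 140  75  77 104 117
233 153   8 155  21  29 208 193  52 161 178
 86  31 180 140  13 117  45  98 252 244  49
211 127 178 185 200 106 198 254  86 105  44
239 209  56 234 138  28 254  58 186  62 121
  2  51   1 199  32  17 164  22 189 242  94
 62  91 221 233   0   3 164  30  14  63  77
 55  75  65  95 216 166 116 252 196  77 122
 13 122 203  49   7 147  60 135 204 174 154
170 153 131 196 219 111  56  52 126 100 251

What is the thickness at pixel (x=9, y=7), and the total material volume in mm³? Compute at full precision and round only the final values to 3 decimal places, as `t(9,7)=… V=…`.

span = t_max - t_min = 4.33 - 0.64 = 3.690
L(9,7) = 242, L_eff = 1 - 242/255 = 0.050980 (inverted)
t(9,7) = 4.33 - 3.690·0.050980 = 4.142
Σt over all 12·11 pixels = 2779191/8500 ≈ 326.9636471
V = pitch²·Σt = 1.03²·2779191/8500 = 346.876

t(9,7)=4.142 V=346.876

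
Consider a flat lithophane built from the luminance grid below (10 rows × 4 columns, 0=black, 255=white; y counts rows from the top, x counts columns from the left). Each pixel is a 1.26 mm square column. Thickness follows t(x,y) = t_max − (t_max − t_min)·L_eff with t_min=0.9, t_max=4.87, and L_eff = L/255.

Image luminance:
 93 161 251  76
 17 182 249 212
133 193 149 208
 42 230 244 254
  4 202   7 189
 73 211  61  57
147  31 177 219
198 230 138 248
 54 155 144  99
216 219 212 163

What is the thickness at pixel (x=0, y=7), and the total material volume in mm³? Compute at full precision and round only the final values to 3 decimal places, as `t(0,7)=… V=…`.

t(0,7)=1.787 V=157.306

span = t_max - t_min = 4.87 - 0.9 = 3.970
L(0,7) = 198, L_eff = 198/255 = 0.776471
t(0,7) = 4.87 - 3.970·0.776471 = 1.787
Σt over all 10·4 pixels = 631661/6375 ≈ 99.0840784
V = pitch²·Σt = 1.26²·631661/6375 = 157.306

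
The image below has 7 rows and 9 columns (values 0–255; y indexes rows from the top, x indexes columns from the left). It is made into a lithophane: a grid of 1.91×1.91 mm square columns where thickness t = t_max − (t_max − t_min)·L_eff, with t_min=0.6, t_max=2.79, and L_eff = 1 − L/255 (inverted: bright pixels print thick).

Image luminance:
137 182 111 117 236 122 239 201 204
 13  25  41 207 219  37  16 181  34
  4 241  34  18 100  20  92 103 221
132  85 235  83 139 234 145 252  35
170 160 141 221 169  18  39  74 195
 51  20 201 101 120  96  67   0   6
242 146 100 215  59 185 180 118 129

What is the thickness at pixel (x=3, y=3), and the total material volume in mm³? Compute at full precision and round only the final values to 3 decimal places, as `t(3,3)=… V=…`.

span = t_max - t_min = 2.79 - 0.6 = 2.190
L(3,3) = 83, L_eff = 1 - 83/255 = 0.674510 (inverted)
t(3,3) = 2.79 - 2.190·0.674510 = 1.313
Σt over all 7·9 pixels = 104.084
V = pitch²·Σt = 1.91²·104.084 = 379.709

t(3,3)=1.313 V=379.709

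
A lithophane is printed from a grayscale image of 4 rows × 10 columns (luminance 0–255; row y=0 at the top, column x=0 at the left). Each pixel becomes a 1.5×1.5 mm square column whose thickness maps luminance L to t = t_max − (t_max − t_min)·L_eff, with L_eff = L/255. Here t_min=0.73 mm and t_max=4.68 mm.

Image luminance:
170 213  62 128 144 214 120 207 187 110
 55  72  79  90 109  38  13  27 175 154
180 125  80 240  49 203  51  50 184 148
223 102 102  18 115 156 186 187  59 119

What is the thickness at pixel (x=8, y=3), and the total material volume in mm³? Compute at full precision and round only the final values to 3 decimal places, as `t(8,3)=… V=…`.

span = t_max - t_min = 4.68 - 0.73 = 3.950
L(8,3) = 59, L_eff = 59/255 = 0.231373
t(8,3) = 4.68 - 3.950·0.231373 = 3.766
Σt over all 4·10 pixels = 47012/425 ≈ 110.6164706
V = pitch²·Σt = 1.5²·47012/425 = 248.887

t(8,3)=3.766 V=248.887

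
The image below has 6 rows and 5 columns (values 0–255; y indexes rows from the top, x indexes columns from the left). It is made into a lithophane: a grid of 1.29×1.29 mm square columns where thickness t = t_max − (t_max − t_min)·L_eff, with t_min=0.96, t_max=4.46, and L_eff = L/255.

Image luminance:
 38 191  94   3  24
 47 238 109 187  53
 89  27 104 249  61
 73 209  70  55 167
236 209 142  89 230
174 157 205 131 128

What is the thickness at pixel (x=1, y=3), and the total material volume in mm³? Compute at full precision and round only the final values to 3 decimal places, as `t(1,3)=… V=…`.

span = t_max - t_min = 4.46 - 0.96 = 3.500
L(1,3) = 209, L_eff = 209/255 = 0.819608
t(1,3) = 4.46 - 3.500·0.819608 = 1.591
Σt over all 6·5 pixels = 2781/34 ≈ 81.7941176
V = pitch²·Σt = 1.29²·2781/34 = 136.114

t(1,3)=1.591 V=136.114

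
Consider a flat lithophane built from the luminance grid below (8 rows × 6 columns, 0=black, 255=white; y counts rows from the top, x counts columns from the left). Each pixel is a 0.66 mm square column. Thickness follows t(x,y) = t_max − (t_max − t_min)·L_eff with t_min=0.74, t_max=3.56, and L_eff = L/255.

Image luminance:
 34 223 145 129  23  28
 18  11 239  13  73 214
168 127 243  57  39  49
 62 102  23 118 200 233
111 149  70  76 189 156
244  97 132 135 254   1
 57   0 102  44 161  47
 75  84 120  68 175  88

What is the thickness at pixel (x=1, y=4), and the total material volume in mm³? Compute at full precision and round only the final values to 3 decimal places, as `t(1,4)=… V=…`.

t(1,4)=1.912 V=49.357

span = t_max - t_min = 3.56 - 0.74 = 2.820
L(1,4) = 149, L_eff = 149/255 = 0.584314
t(1,4) = 3.56 - 2.820·0.584314 = 1.912
Σt over all 8·6 pixels = 240779/2125 ≈ 113.3077647
V = pitch²·Σt = 0.66²·240779/2125 = 49.357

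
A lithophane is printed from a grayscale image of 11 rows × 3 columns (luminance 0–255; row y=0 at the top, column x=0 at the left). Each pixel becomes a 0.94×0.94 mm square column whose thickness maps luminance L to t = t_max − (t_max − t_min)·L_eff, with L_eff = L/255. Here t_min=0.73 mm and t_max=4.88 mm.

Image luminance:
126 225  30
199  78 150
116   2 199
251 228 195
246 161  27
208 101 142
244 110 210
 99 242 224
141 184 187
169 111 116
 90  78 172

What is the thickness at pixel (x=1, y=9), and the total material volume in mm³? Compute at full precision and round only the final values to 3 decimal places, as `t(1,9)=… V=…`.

t(1,9)=3.074 V=69.517

span = t_max - t_min = 4.88 - 0.73 = 4.150
L(1,9) = 111, L_eff = 111/255 = 0.435294
t(1,9) = 4.88 - 4.150·0.435294 = 3.074
Σt over all 11·3 pixels = 133747/1700 ≈ 78.6747059
V = pitch²·Σt = 0.94²·133747/1700 = 69.517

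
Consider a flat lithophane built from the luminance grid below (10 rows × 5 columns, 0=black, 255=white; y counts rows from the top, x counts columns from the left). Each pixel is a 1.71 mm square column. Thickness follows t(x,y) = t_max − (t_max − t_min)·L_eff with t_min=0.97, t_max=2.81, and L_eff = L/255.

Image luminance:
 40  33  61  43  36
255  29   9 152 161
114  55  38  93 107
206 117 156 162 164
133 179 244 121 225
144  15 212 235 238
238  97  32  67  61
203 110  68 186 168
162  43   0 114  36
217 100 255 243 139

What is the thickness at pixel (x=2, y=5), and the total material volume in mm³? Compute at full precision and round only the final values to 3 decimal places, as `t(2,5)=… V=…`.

span = t_max - t_min = 2.81 - 0.97 = 1.840
L(2,5) = 212, L_eff = 212/255 = 0.831373
t(2,5) = 2.81 - 1.840·0.831373 = 1.280
Σt over all 10·5 pixels = 1210303/12750 ≈ 94.9257255
V = pitch²·Σt = 1.71²·1210303/12750 = 277.572

t(2,5)=1.280 V=277.572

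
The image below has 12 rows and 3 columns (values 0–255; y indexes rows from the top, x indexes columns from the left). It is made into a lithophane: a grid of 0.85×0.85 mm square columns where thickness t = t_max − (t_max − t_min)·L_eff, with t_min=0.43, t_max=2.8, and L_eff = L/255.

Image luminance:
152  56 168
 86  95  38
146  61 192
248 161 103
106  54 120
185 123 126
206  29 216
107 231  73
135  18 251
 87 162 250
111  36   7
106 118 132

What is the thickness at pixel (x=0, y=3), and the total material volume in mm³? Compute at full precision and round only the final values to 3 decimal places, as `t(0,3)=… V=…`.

t(0,3)=0.495 V=42.644

span = t_max - t_min = 2.8 - 0.43 = 2.370
L(0,3) = 248, L_eff = 248/255 = 0.972549
t(0,3) = 2.8 - 2.370·0.972549 = 0.495
Σt over all 12·3 pixels = 100339/1700 ≈ 59.0229412
V = pitch²·Σt = 0.85²·100339/1700 = 42.644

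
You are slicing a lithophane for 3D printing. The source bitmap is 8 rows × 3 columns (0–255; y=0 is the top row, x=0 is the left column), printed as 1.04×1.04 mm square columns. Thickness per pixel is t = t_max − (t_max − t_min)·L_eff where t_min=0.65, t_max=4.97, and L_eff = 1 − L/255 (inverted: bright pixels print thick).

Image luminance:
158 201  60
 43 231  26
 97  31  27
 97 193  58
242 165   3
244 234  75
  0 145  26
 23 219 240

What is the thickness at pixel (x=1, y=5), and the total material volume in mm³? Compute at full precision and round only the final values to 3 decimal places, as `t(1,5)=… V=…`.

span = t_max - t_min = 4.97 - 0.65 = 4.320
L(1,5) = 234, L_eff = 1 - 234/255 = 0.082353 (inverted)
t(1,5) = 4.97 - 4.320·0.082353 = 4.614
Σt over all 8·3 pixels = 135318/2125 ≈ 63.6790588
V = pitch²·Σt = 1.04²·135318/2125 = 68.875

t(1,5)=4.614 V=68.875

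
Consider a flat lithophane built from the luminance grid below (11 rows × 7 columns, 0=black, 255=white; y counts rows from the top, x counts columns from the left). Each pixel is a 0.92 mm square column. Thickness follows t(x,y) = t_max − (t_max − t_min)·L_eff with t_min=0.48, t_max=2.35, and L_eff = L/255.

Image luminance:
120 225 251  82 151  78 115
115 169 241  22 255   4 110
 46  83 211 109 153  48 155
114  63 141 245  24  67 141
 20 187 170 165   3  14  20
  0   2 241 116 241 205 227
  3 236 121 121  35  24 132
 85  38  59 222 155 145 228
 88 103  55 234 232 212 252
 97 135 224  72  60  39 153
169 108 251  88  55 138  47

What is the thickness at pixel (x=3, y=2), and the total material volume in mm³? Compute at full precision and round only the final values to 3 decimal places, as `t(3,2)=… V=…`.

span = t_max - t_min = 2.35 - 0.48 = 1.870
L(3,2) = 109, L_eff = 109/255 = 0.427451
t(3,2) = 2.35 - 1.870·0.427451 = 1.551
Σt over all 11·7 pixels = 16621/150 ≈ 110.8066667
V = pitch²·Σt = 0.92²·16621/150 = 93.787

t(3,2)=1.551 V=93.787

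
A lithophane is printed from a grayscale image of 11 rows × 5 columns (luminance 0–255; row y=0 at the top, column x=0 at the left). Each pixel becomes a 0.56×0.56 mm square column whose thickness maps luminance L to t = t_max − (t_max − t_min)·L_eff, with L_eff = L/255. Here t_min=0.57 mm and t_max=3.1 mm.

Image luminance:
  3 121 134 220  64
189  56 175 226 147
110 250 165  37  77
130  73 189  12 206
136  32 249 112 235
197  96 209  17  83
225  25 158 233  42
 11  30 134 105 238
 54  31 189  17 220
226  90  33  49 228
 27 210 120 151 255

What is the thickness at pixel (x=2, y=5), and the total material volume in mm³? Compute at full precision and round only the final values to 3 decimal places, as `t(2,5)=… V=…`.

t(2,5)=1.026 V=31.530

span = t_max - t_min = 3.1 - 0.57 = 2.530
L(2,5) = 209, L_eff = 209/255 = 0.819608
t(2,5) = 3.1 - 2.530·0.819608 = 1.026
Σt over all 11·5 pixels = 2563847/25500 ≈ 100.5430196
V = pitch²·Σt = 0.56²·2563847/25500 = 31.530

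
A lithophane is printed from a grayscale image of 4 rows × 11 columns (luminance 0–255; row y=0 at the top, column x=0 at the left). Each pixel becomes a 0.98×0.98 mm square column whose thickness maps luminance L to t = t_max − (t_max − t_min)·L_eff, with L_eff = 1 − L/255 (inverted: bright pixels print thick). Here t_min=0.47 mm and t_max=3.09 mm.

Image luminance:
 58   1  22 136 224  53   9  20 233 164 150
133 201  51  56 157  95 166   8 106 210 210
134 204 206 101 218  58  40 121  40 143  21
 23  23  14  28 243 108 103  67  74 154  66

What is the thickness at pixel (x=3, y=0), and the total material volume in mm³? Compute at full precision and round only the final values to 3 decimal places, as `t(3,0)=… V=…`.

span = t_max - t_min = 3.09 - 0.47 = 2.620
L(3,0) = 136, L_eff = 1 - 136/255 = 0.466667 (inverted)
t(3,0) = 3.09 - 2.620·0.466667 = 1.867
Σt over all 4·11 pixels = 436541/6375 ≈ 68.4770196
V = pitch²·Σt = 0.98²·436541/6375 = 65.765

t(3,0)=1.867 V=65.765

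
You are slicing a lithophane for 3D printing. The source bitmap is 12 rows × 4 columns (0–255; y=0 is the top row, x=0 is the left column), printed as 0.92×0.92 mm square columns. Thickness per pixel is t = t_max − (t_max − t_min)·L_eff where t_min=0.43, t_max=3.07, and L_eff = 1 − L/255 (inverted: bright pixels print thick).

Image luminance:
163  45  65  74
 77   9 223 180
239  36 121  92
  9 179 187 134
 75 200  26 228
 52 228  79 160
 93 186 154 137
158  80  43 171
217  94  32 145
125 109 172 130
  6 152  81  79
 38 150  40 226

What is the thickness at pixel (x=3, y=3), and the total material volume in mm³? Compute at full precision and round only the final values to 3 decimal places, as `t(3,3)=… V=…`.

t(3,3)=1.817 V=67.408

span = t_max - t_min = 3.07 - 0.43 = 2.640
L(3,3) = 134, L_eff = 1 - 134/255 = 0.474510 (inverted)
t(3,3) = 3.07 - 2.640·0.474510 = 1.817
Σt over all 12·4 pixels = 169238/2125 ≈ 79.6414118
V = pitch²·Σt = 0.92²·169238/2125 = 67.408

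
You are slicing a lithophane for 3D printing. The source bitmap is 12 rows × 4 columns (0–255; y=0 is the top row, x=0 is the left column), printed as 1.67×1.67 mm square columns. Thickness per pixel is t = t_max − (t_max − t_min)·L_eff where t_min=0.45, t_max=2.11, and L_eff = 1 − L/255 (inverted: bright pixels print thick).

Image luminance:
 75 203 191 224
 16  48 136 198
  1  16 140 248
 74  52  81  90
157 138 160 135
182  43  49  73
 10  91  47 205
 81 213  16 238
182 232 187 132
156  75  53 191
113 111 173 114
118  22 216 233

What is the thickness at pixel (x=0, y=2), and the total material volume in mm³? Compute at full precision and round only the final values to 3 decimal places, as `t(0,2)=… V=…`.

t(0,2)=0.457 V=168.064

span = t_max - t_min = 2.11 - 0.45 = 1.660
L(0,2) = 1, L_eff = 1 - 1/255 = 0.996078 (inverted)
t(0,2) = 2.11 - 1.660·0.996078 = 0.457
Σt over all 12·4 pixels = 768337/12750 ≈ 60.2617255
V = pitch²·Σt = 1.67²·768337/12750 = 168.064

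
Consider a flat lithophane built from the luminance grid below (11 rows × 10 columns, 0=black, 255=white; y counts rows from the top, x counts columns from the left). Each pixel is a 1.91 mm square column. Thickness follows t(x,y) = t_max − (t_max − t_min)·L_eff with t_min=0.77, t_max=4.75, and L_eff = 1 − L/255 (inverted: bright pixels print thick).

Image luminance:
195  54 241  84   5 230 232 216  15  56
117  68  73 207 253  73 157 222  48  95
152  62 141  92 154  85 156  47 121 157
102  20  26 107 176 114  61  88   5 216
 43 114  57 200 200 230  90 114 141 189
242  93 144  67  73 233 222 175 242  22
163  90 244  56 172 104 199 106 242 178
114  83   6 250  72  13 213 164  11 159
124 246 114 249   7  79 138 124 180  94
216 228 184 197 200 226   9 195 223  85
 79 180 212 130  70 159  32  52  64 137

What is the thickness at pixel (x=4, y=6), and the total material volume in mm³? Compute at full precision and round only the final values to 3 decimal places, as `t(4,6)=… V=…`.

span = t_max - t_min = 4.75 - 0.77 = 3.980
L(4,6) = 172, L_eff = 1 - 172/255 = 0.325490 (inverted)
t(4,6) = 4.75 - 3.980·0.325490 = 3.455
Σt over all 11·10 pixels = 3962639/12750 ≈ 310.7952157
V = pitch²·Σt = 1.91²·3962639/12750 = 1133.812

t(4,6)=3.455 V=1133.812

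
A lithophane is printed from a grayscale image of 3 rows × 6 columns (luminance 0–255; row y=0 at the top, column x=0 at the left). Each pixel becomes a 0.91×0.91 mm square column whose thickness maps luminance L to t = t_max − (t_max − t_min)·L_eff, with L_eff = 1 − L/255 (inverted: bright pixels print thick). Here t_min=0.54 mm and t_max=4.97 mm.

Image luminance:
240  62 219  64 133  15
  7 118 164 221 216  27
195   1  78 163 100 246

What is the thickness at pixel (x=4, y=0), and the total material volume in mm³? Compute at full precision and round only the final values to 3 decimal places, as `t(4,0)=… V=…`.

t(4,0)=2.851 V=40.691

span = t_max - t_min = 4.97 - 0.54 = 4.430
L(4,0) = 133, L_eff = 1 - 133/255 = 0.478431 (inverted)
t(4,0) = 4.97 - 4.430·0.478431 = 2.851
Σt over all 3·6 pixels = 1253027/25500 ≈ 49.1383137
V = pitch²·Σt = 0.91²·1253027/25500 = 40.691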